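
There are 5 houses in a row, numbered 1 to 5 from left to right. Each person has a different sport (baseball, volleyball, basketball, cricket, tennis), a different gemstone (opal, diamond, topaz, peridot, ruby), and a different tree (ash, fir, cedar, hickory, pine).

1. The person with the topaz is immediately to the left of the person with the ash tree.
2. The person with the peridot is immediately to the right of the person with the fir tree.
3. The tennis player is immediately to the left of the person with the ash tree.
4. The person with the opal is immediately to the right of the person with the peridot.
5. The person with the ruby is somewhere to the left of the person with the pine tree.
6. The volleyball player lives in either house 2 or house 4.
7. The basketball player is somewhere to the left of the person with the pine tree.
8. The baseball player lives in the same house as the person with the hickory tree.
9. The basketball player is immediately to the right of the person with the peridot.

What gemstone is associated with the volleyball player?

peridot

That leaves diamond as the gemstone for house 5.
The basketball player is narrowed to house 3 or 4; consider each.
Placing it in house 4 leads to a contradiction, so it's in house 3.
Clue 9: the person with the peridot is in house 2.
From clue 2, the person with the fir tree must be in house 1.
From clue 4, the person with the opal must be in house 3.
The only tree still possible for house 3 is cedar.
The tennis player is narrowed to house 1 or 4; consider each.
Placing it in house 4 leads to a contradiction, so it's in house 1.
By clue 3, the person with the ash tree is in house 2.
The person with the topaz is in house 1 (clue 1).
So house 4 gets ruby for gemstone.
From clue 5, the person with the pine tree must be in house 5.
So house 4 gets hickory for tree.
Clue 8: the baseball player is in house 4.
So house 2 gets volleyball for sport.
That leaves cricket as the sport for house 5.
So: house 1 = tennis/topaz/fir, house 2 = volleyball/peridot/ash, house 3 = basketball/opal/cedar, house 4 = baseball/ruby/hickory, house 5 = cricket/diamond/pine.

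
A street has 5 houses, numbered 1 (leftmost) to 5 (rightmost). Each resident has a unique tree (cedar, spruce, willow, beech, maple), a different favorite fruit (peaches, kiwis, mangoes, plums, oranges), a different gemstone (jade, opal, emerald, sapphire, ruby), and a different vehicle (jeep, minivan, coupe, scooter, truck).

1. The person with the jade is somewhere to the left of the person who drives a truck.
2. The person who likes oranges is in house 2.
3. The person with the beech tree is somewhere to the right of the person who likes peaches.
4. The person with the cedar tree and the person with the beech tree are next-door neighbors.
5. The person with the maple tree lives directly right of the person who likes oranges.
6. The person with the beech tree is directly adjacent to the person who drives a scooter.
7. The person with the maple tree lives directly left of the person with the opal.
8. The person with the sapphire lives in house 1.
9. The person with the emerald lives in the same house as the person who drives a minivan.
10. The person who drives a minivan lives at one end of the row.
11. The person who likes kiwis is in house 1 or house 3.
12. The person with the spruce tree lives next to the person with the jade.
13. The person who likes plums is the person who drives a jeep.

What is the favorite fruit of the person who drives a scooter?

peaches

Clue 2 places the person who likes oranges in house 2.
Clue 5 places the person with the maple tree in house 3.
The person with the opal is in house 4 (clue 7).
Clue 8 places the person with the sapphire in house 1.
The person with the emerald is in house 5 (clue 9).
By clue 9, the person who drives a minivan is in house 5.
That leaves coupe as the vehicle for house 2.
That leaves mangoes as the favorite fruit for house 5.
The person who likes kiwis is narrowed to house 1 or 3; consider each.
Placing it in house 1 leads to a contradiction, so it's in house 3.
The person who likes peaches is narrowed to house 1 or 4; consider each.
Placing it in house 1 leads to a contradiction, so it's in house 4.
Clue 3 places the person with the beech tree in house 5.
The person with the cedar tree is in house 4 (clue 4).
Clue 6: the person who drives a scooter is in house 4.
House 1's favorite fruit must be plums (nothing else left).
So house 1 gets jeep for vehicle.
House 3's vehicle must be truck (nothing else left).
From clue 1, the person with the jade must be in house 2.
Clue 12 places the person with the spruce tree in house 1.
That leaves willow as the tree for house 2.
The only gemstone still possible for house 3 is ruby.
So: house 1 = spruce/plums/sapphire/jeep, house 2 = willow/oranges/jade/coupe, house 3 = maple/kiwis/ruby/truck, house 4 = cedar/peaches/opal/scooter, house 5 = beech/mangoes/emerald/minivan.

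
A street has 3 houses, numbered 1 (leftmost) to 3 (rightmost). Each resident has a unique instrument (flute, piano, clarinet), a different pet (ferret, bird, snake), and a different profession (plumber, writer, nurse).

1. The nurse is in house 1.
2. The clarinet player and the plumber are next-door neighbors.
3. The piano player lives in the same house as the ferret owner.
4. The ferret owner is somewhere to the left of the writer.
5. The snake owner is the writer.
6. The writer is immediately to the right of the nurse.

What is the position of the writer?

By clue 1, the nurse is in house 1.
From clue 6, the writer must be in house 2.
House 3 profession: only plumber fits.
Clue 2 places the clarinet player in house 2.
Clue 4 places the ferret owner in house 1.
From clue 5, the snake owner must be in house 2.
That leaves flute as the instrument for house 3.
That leaves bird as the pet for house 3.
House 1 instrument: only piano fits.
So: house 1 = piano/ferret/nurse, house 2 = clarinet/snake/writer, house 3 = flute/bird/plumber.

2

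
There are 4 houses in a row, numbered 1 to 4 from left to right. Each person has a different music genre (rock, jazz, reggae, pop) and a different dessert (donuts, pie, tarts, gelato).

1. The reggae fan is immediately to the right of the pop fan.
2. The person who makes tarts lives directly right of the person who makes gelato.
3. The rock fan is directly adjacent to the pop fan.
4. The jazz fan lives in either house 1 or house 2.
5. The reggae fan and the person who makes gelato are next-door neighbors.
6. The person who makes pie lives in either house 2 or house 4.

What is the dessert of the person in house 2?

The jazz fan is narrowed to house 1 or 2; consider each.
Placing it in house 2 leads to a contradiction, so it's in house 1.
So house 1 gets donuts for dessert.
The pop fan is narrowed to house 2 or 3; consider each.
Placing it in house 2 leads to a contradiction, so it's in house 3.
Clue 1 places the reggae fan in house 4.
The person who makes gelato is in house 3 (clue 5).
House 2 music genre: only rock fits.
So house 2 gets pie for dessert.
So house 4 gets tarts for dessert.
So: house 1 = jazz/donuts, house 2 = rock/pie, house 3 = pop/gelato, house 4 = reggae/tarts.

pie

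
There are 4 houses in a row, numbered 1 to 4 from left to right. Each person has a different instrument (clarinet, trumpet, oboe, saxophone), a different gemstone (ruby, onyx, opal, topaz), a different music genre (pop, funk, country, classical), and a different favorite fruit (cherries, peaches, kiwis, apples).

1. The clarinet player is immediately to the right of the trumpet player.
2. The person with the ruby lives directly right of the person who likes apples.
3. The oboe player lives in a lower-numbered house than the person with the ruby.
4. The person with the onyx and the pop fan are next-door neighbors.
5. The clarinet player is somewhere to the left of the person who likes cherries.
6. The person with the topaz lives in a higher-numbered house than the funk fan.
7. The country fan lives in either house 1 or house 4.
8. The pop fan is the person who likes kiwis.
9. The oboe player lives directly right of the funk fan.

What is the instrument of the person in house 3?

oboe

The only instrument still possible for house 4 is saxophone.
That leaves trumpet as the instrument for house 1.
The clarinet player is in house 2 (clue 1).
So house 3 gets oboe for instrument.
Clue 3: the person with the ruby is in house 4.
Clue 9 places the funk fan in house 2.
By clue 2, the person who likes apples is in house 3.
From clue 6, the person with the topaz must be in house 3.
That leaves opal as the gemstone for house 1.
So house 2 gets onyx for gemstone.
The only favorite fruit still possible for house 2 is peaches.
The pop fan is in house 1 (clue 8).
From clue 8, the person who likes kiwis must be in house 1.
House 3's music genre must be classical (nothing else left).
House 4's music genre must be country (nothing else left).
House 4's favorite fruit must be cherries (nothing else left).
So: house 1 = trumpet/opal/pop/kiwis, house 2 = clarinet/onyx/funk/peaches, house 3 = oboe/topaz/classical/apples, house 4 = saxophone/ruby/country/cherries.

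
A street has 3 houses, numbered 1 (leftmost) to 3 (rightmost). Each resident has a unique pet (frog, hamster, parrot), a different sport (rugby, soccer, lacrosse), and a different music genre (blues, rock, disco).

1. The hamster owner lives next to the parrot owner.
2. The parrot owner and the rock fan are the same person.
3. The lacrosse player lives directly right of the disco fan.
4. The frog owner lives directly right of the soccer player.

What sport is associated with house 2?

The frog owner is narrowed to house 2 or 3; consider each.
Placing it in house 2 leads to a contradiction, so it's in house 3.
Clue 4 places the soccer player in house 2.
House 1's sport must be rugby (nothing else left).
House 3's sport must be lacrosse (nothing else left).
By clue 3, the disco fan is in house 2.
The only music genre still possible for house 3 is blues.
From clue 2, the parrot owner must be in house 1.
So house 2 gets hamster for pet.
The only music genre still possible for house 1 is rock.
So: house 1 = parrot/rugby/rock, house 2 = hamster/soccer/disco, house 3 = frog/lacrosse/blues.

soccer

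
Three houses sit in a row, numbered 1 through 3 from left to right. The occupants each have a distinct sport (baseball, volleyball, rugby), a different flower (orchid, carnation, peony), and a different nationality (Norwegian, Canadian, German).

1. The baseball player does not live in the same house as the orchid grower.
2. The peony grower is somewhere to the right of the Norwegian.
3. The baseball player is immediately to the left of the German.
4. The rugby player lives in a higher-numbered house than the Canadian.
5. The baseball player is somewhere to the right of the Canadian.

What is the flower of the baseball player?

carnation

Clue 5 places the baseball player in house 2.
By clue 5, the Canadian is in house 1.
The only sport still possible for house 1 is volleyball.
House 3's sport must be rugby (nothing else left).
House 3's nationality must be German (nothing else left).
By clue 2, the peony grower is in house 3.
The only flower still possible for house 2 is carnation.
So house 2 gets Norwegian for nationality.
That leaves orchid as the flower for house 1.
So: house 1 = volleyball/orchid/Canadian, house 2 = baseball/carnation/Norwegian, house 3 = rugby/peony/German.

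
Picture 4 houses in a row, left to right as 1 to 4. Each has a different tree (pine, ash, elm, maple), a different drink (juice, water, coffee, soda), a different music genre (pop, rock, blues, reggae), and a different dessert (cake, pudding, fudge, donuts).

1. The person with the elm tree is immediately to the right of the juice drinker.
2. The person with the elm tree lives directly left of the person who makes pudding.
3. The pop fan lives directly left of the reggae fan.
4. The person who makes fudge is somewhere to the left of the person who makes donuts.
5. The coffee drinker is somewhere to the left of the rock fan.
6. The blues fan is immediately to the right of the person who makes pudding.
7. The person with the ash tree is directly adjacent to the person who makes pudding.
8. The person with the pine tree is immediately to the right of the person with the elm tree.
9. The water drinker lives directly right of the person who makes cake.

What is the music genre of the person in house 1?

pop

From clue 6, the blues fan must be in house 4.
Clue 6 places the person who makes pudding in house 3.
That leaves maple as the tree for house 1.
House 1's music genre must be pop (nothing else left).
So house 4 gets donuts for dessert.
Clue 2: the person with the elm tree is in house 2.
By clue 3, the reggae fan is in house 2.
The person with the pine tree is in house 3 (clue 8).
House 4's tree must be ash (nothing else left).
So house 4 gets soda for drink.
House 3's music genre must be rock (nothing else left).
From clue 1, the juice drinker must be in house 1.
That leaves coffee as the drink for house 2.
House 3's drink must be water (nothing else left).
Clue 9 places the person who makes cake in house 2.
So house 1 gets fudge for dessert.
So: house 1 = maple/juice/pop/fudge, house 2 = elm/coffee/reggae/cake, house 3 = pine/water/rock/pudding, house 4 = ash/soda/blues/donuts.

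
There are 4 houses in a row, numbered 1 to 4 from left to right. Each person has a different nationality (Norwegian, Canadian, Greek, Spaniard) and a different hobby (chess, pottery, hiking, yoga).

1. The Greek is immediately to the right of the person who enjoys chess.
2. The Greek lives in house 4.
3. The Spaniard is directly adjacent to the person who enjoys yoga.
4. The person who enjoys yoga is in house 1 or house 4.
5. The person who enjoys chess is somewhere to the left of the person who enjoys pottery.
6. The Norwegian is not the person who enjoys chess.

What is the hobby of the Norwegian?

Clue 2: the Greek is in house 4.
From clue 1, the person who enjoys chess must be in house 3.
By clue 5, the person who enjoys pottery is in house 4.
So house 1 gets yoga for hobby.
So house 2 gets hiking for hobby.
By clue 3, the Spaniard is in house 2.
House 3's nationality must be Canadian (nothing else left).
House 1 nationality: only Norwegian fits.
So: house 1 = Norwegian/yoga, house 2 = Spaniard/hiking, house 3 = Canadian/chess, house 4 = Greek/pottery.

yoga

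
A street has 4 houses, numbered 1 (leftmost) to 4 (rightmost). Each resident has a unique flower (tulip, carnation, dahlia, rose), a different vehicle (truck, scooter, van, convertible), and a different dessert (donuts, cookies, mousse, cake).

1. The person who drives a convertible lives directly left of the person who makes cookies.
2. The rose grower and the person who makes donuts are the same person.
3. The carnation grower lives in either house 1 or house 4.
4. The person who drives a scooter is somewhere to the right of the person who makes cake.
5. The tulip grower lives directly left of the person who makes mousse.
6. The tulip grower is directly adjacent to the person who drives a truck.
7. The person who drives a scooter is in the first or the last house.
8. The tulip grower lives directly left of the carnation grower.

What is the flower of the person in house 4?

carnation

From clue 7, the person who drives a scooter must be in house 4.
By clue 8, the tulip grower is in house 3.
From clue 8, the carnation grower must be in house 4.
By clue 5, the person who makes mousse is in house 4.
By clue 6, the person who drives a truck is in house 2.
From clue 1, the person who drives a convertible must be in house 1.
Clue 1 places the person who makes cookies in house 2.
House 3 vehicle: only van fits.
House 3's dessert must be cake (nothing else left).
Clue 2 places the rose grower in house 1.
House 2's flower must be dahlia (nothing else left).
House 1 dessert: only donuts fits.
So: house 1 = rose/convertible/donuts, house 2 = dahlia/truck/cookies, house 3 = tulip/van/cake, house 4 = carnation/scooter/mousse.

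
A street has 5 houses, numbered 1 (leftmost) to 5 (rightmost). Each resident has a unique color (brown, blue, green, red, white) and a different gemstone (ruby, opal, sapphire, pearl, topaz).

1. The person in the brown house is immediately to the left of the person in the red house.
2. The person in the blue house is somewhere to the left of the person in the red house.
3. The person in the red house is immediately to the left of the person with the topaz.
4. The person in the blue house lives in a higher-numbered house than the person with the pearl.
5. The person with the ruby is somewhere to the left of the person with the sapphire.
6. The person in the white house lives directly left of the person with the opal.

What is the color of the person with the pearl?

white

House 5 color: only green fits.
So house 1 gets white for color.
That leaves red as the color for house 4.
From clue 1, the person in the brown house must be in house 3.
Clue 3: the person with the topaz is in house 5.
By clue 6, the person with the opal is in house 2.
House 2's color must be blue (nothing else left).
House 1 gemstone: only pearl fits.
From clue 5, the person with the ruby must be in house 3.
By clue 5, the person with the sapphire is in house 4.
So: house 1 = white/pearl, house 2 = blue/opal, house 3 = brown/ruby, house 4 = red/sapphire, house 5 = green/topaz.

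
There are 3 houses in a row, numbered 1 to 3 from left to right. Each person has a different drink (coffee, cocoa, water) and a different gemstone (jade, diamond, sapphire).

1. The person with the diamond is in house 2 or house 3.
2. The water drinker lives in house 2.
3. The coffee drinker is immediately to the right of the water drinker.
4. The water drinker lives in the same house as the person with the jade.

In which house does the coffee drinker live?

3

The water drinker is in house 2 (clue 2).
The coffee drinker is in house 3 (clue 3).
Clue 4: the person with the jade is in house 2.
So house 1 gets cocoa for drink.
House 1's gemstone must be sapphire (nothing else left).
So house 3 gets diamond for gemstone.
So: house 1 = cocoa/sapphire, house 2 = water/jade, house 3 = coffee/diamond.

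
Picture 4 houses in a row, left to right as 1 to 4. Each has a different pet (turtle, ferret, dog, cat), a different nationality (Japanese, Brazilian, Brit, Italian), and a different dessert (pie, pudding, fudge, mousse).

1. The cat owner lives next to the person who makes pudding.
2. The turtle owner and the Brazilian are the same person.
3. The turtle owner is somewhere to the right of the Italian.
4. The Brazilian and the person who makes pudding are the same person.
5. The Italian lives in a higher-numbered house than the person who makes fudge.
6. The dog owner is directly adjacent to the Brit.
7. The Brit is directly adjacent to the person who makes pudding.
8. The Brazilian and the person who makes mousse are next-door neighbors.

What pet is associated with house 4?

turtle

House 1's nationality must be Japanese (nothing else left).
The turtle owner is narrowed to house 3 or 4; consider each.
Placing it in house 3 leads to a contradiction, so it's in house 4.
Clue 2 places the Brazilian in house 4.
The person who makes pudding is in house 4 (clue 4).
By clue 7, the Brit is in house 3.
Clue 8 places the person who makes mousse in house 3.
So house 2 gets Italian for nationality.
From clue 1, the cat owner must be in house 3.
Clue 5: the person who makes fudge is in house 1.
By clue 6, the dog owner is in house 2.
So house 1 gets ferret for pet.
The only dessert still possible for house 2 is pie.
So: house 1 = ferret/Japanese/fudge, house 2 = dog/Italian/pie, house 3 = cat/Brit/mousse, house 4 = turtle/Brazilian/pudding.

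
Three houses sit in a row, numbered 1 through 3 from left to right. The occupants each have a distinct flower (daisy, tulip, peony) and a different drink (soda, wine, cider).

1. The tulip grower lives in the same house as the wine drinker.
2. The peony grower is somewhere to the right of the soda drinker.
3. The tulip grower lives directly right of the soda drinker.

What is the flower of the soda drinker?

So house 1 gets daisy for flower.
The peony grower is narrowed to house 2 or 3; consider each.
Placing it in house 2 leads to a contradiction, so it's in house 3.
So house 2 gets tulip for flower.
Clue 1: the wine drinker is in house 2.
By clue 3, the soda drinker is in house 1.
House 3's drink must be cider (nothing else left).
So: house 1 = daisy/soda, house 2 = tulip/wine, house 3 = peony/cider.

daisy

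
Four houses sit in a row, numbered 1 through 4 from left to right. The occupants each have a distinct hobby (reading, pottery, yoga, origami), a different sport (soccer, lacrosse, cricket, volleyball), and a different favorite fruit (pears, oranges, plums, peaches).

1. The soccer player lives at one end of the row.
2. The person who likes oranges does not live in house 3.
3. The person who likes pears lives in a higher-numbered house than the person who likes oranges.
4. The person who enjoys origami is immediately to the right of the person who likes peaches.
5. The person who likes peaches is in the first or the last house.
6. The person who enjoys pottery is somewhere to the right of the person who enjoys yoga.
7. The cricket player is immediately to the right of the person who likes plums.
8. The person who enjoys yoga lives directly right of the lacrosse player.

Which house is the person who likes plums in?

3

Clue 5 places the person who likes peaches in house 1.
The only hobby still possible for house 1 is reading.
That leaves pears as the favorite fruit for house 4.
Clue 4: the person who enjoys origami is in house 2.
House 4 hobby: only pottery fits.
House 2 favorite fruit: only oranges fits.
House 3 favorite fruit: only plums fits.
By clue 7, the cricket player is in house 4.
From clue 8, the lacrosse player must be in house 2.
So house 3 gets yoga for hobby.
The only sport still possible for house 3 is volleyball.
That leaves soccer as the sport for house 1.
So: house 1 = reading/soccer/peaches, house 2 = origami/lacrosse/oranges, house 3 = yoga/volleyball/plums, house 4 = pottery/cricket/pears.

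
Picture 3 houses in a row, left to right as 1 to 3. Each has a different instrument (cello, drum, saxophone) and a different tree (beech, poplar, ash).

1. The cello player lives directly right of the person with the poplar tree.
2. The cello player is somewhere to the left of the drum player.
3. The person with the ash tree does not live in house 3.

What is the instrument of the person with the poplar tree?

From clue 2, the cello player must be in house 2.
Clue 2: the drum player is in house 3.
House 1 instrument: only saxophone fits.
House 3's tree must be beech (nothing else left).
By clue 1, the person with the poplar tree is in house 1.
House 2's tree must be ash (nothing else left).
So: house 1 = saxophone/poplar, house 2 = cello/ash, house 3 = drum/beech.

saxophone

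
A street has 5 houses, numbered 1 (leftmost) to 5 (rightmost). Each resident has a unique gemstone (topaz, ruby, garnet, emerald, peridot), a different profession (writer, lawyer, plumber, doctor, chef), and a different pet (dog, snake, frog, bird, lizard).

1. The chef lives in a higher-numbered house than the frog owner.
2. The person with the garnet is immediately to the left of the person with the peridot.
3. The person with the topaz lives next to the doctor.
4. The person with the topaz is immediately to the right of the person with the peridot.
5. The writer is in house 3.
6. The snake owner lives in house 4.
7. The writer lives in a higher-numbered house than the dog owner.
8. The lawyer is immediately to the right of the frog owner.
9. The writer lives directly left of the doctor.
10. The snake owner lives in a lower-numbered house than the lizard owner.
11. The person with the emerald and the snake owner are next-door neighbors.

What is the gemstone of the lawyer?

Clue 5 places the writer in house 3.
The snake owner is in house 4 (clue 6).
The doctor is in house 4 (clue 9).
Clue 10 places the lizard owner in house 5.
The only profession still possible for house 1 is plumber.
Clue 8: the lawyer is in house 2.
From clue 8, the frog owner must be in house 1.
So house 5 gets chef for profession.
The only pet still possible for house 3 is bird.
The only pet still possible for house 2 is dog.
The person with the emerald is narrowed to house 3 or 5; consider each.
Placing it in house 3 leads to a contradiction, so it's in house 5.
The person with the peridot is in house 2 (clue 4).
House 1 gemstone: only garnet fits.
House 3 gemstone: only topaz fits.
So house 4 gets ruby for gemstone.
So: house 1 = garnet/plumber/frog, house 2 = peridot/lawyer/dog, house 3 = topaz/writer/bird, house 4 = ruby/doctor/snake, house 5 = emerald/chef/lizard.

peridot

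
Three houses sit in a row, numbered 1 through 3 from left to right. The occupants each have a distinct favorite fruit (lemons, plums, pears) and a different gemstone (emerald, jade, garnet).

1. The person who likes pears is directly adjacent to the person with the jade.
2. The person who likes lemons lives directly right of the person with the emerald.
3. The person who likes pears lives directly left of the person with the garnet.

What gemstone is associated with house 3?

garnet

The person who likes lemons is narrowed to house 2 or 3; consider each.
Placing it in house 2 leads to a contradiction, so it's in house 3.
Clue 2 places the person with the emerald in house 2.
So house 1 gets jade for gemstone.
That leaves garnet as the gemstone for house 3.
From clue 1, the person who likes pears must be in house 2.
House 1's favorite fruit must be plums (nothing else left).
So: house 1 = plums/jade, house 2 = pears/emerald, house 3 = lemons/garnet.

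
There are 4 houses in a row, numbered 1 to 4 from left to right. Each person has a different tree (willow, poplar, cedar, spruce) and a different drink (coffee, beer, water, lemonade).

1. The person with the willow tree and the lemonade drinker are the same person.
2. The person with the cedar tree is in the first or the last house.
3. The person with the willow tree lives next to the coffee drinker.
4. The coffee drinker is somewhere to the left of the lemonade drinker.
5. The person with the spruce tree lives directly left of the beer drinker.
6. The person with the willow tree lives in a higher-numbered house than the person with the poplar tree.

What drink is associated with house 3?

The person with the cedar tree is narrowed to house 1 or 4; consider each.
Placing it in house 1 leads to a contradiction, so it's in house 4.
The person with the poplar tree is narrowed to house 1 or 2; consider each.
Placing it in house 2 leads to a contradiction, so it's in house 1.
The person with the spruce tree is narrowed to house 2 or 3; consider each.
Placing it in house 2 leads to a contradiction, so it's in house 3.
From clue 5, the beer drinker must be in house 4.
The only tree still possible for house 2 is willow.
Clue 1 places the lemonade drinker in house 2.
Clue 3 places the coffee drinker in house 1.
So house 3 gets water for drink.
So: house 1 = poplar/coffee, house 2 = willow/lemonade, house 3 = spruce/water, house 4 = cedar/beer.

water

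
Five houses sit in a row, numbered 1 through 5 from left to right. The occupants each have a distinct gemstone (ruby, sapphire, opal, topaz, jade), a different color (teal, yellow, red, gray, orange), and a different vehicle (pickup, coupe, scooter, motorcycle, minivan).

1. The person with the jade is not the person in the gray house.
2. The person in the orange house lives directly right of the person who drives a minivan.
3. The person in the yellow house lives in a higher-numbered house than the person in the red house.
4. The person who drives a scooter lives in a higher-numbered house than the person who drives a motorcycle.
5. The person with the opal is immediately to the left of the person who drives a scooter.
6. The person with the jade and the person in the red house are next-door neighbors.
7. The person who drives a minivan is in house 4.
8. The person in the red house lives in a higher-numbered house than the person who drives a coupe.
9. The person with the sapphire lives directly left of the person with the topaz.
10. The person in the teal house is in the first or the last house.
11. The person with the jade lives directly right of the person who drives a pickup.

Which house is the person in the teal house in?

1

From clue 7, the person who drives a minivan must be in house 4.
The only vehicle still possible for house 5 is scooter.
Clue 2 places the person in the orange house in house 5.
From clue 5, the person with the opal must be in house 4.
House 5's gemstone must be ruby (nothing else left).
That leaves teal as the color for house 1.
House 3's vehicle must be motorcycle (nothing else left).
The only gemstone still possible for house 1 is sapphire.
From clue 9, the person with the topaz must be in house 2.
House 3 gemstone: only jade fits.
Clue 6: the person in the red house is in house 2.
Clue 8 places the person who drives a coupe in house 1.
Clue 11 places the person who drives a pickup in house 2.
The only color still possible for house 3 is yellow.
House 4's color must be gray (nothing else left).
So: house 1 = sapphire/teal/coupe, house 2 = topaz/red/pickup, house 3 = jade/yellow/motorcycle, house 4 = opal/gray/minivan, house 5 = ruby/orange/scooter.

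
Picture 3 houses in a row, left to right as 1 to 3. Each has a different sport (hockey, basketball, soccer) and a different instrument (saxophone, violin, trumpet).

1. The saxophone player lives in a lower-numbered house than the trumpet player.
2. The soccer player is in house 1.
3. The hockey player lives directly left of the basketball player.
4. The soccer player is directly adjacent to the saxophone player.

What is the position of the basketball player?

3

From clue 2, the soccer player must be in house 1.
Clue 4: the saxophone player is in house 2.
The only sport still possible for house 3 is basketball.
So house 1 gets violin for instrument.
House 3 instrument: only trumpet fits.
The only sport still possible for house 2 is hockey.
So: house 1 = soccer/violin, house 2 = hockey/saxophone, house 3 = basketball/trumpet.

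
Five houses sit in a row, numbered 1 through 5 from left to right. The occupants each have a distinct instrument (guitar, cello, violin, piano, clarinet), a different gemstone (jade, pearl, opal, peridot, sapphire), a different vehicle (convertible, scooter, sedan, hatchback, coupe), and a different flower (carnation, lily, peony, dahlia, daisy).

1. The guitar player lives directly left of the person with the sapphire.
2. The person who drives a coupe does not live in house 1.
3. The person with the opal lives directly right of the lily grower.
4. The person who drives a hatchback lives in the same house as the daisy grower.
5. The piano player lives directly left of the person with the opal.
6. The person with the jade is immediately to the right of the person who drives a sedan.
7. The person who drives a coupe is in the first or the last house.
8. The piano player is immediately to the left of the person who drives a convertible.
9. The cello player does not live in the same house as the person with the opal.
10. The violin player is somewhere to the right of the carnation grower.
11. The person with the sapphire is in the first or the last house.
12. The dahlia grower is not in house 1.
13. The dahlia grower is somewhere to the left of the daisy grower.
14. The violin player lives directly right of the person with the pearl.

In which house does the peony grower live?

5

Clue 7: the person who drives a coupe is in house 5.
The person with the sapphire is in house 5 (clue 11).
The guitar player is in house 4 (clue 1).
The only flower still possible for house 5 is peony.
The person who drives a hatchback is narrowed to house 3 or 4; consider each.
Placing it in house 3 leads to a contradiction, so it's in house 4.
By clue 4, the daisy grower is in house 4.
The piano player is narrowed to house 1 or 2; consider each.
Placing it in house 1 leads to a contradiction, so it's in house 2.
The person with the opal is in house 3 (clue 5).
By clue 8, the person who drives a convertible is in house 3.
By clue 3, the lily grower is in house 2.
Clue 6: the person with the jade is in house 2.
Clue 6: the person who drives a sedan is in house 1.
So house 1 gets peridot for gemstone.
So house 4 gets pearl for gemstone.
That leaves scooter as the vehicle for house 2.
The only flower still possible for house 1 is carnation.
The only flower still possible for house 3 is dahlia.
By clue 14, the violin player is in house 5.
House 3 instrument: only clarinet fits.
That leaves cello as the instrument for house 1.
So: house 1 = cello/peridot/sedan/carnation, house 2 = piano/jade/scooter/lily, house 3 = clarinet/opal/convertible/dahlia, house 4 = guitar/pearl/hatchback/daisy, house 5 = violin/sapphire/coupe/peony.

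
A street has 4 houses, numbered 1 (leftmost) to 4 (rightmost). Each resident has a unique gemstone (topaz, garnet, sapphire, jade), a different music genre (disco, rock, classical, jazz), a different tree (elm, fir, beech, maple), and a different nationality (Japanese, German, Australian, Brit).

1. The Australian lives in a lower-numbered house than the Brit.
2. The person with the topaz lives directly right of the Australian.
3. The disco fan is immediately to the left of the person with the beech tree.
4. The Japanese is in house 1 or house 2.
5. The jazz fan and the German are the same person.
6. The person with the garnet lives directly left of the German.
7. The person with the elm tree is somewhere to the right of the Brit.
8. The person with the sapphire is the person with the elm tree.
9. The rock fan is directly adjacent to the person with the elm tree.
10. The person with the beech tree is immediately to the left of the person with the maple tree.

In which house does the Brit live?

3

The only tree still possible for house 1 is fir.
The only tree still possible for house 2 is beech.
House 4's nationality must be German (nothing else left).
Clue 3: the disco fan is in house 1.
The jazz fan is in house 4 (clue 5).
By clue 6, the person with the garnet is in house 3.
By clue 10, the person with the maple tree is in house 3.
The only gemstone still possible for house 1 is jade.
That leaves topaz as the gemstone for house 2.
The only gemstone still possible for house 4 is sapphire.
That leaves elm as the tree for house 4.
House 3 nationality: only Brit fits.
Clue 2: the Australian is in house 1.
By clue 9, the rock fan is in house 3.
So house 2 gets classical for music genre.
That leaves Japanese as the nationality for house 2.
So: house 1 = jade/disco/fir/Australian, house 2 = topaz/classical/beech/Japanese, house 3 = garnet/rock/maple/Brit, house 4 = sapphire/jazz/elm/German.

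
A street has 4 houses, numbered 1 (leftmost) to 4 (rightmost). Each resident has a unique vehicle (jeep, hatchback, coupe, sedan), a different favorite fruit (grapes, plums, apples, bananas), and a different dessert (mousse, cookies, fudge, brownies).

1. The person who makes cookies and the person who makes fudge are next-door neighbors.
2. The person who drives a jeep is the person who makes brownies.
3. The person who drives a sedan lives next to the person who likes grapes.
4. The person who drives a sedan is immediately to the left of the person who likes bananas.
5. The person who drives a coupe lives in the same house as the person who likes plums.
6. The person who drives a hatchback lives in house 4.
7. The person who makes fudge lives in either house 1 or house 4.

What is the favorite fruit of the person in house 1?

plums

Clue 6 places the person who drives a hatchback in house 4.
The person who makes cookies is narrowed to house 2 or 3; consider each.
Placing it in house 2 leads to a contradiction, so it's in house 3.
Clue 1 places the person who makes fudge in house 4.
The person who drives a jeep is narrowed to house 1 or 2; consider each.
Placing it in house 1 leads to a contradiction, so it's in house 2.
Clue 2: the person who makes brownies is in house 2.
House 1 dessert: only mousse fits.
The person who drives a coupe is narrowed to house 1 or 3; consider each.
Placing it in house 3 leads to a contradiction, so it's in house 1.
From clue 5, the person who likes plums must be in house 1.
The only vehicle still possible for house 3 is sedan.
House 3 favorite fruit: only apples fits.
The person who likes bananas is in house 4 (clue 4).
The only favorite fruit still possible for house 2 is grapes.
So: house 1 = coupe/plums/mousse, house 2 = jeep/grapes/brownies, house 3 = sedan/apples/cookies, house 4 = hatchback/bananas/fudge.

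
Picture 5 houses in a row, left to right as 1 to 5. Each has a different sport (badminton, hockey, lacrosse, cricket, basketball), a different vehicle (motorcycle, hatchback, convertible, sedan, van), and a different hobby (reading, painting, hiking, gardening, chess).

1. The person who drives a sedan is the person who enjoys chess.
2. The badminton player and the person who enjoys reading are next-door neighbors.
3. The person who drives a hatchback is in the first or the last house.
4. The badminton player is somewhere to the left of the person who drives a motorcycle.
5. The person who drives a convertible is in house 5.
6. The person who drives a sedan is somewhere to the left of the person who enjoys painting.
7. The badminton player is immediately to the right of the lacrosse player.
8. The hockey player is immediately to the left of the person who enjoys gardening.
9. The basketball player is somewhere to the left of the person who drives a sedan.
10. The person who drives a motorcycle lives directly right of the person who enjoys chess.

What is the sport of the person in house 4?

hockey

From clue 5, the person who drives a convertible must be in house 5.
The only sport still possible for house 5 is cricket.
House 4 sport: only hockey fits.
So house 1 gets hatchback for vehicle.
Clue 8: the person who enjoys gardening is in house 5.
House 3 sport: only badminton fits.
Clue 4 places the person who drives a motorcycle in house 4.
From clue 7, the lacrosse player must be in house 2.
By clue 10, the person who enjoys chess is in house 3.
House 1's sport must be basketball (nothing else left).
House 1's hobby must be hiking (nothing else left).
That leaves reading as the hobby for house 2.
That leaves painting as the hobby for house 4.
By clue 1, the person who drives a sedan is in house 3.
The only vehicle still possible for house 2 is van.
So: house 1 = basketball/hatchback/hiking, house 2 = lacrosse/van/reading, house 3 = badminton/sedan/chess, house 4 = hockey/motorcycle/painting, house 5 = cricket/convertible/gardening.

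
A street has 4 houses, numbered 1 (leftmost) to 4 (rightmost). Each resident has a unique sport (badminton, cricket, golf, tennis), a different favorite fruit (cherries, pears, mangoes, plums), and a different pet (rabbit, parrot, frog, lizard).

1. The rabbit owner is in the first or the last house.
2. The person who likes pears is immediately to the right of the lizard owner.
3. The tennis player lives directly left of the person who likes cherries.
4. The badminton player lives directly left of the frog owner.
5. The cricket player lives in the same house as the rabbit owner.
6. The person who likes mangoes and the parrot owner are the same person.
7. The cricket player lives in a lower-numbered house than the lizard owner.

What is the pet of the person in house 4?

Clue 7 places the cricket player in house 1.
House 4 sport: only golf fits.
Clue 5 places the rabbit owner in house 1.
So house 1 gets plums for favorite fruit.
So house 2 gets mangoes for favorite fruit.
From clue 6, the parrot owner must be in house 2.
That leaves lizard as the pet for house 3.
That leaves frog as the pet for house 4.
Clue 2 places the person who likes pears in house 4.
The badminton player is in house 3 (clue 4).
House 2's sport must be tennis (nothing else left).
That leaves cherries as the favorite fruit for house 3.
So: house 1 = cricket/plums/rabbit, house 2 = tennis/mangoes/parrot, house 3 = badminton/cherries/lizard, house 4 = golf/pears/frog.

frog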